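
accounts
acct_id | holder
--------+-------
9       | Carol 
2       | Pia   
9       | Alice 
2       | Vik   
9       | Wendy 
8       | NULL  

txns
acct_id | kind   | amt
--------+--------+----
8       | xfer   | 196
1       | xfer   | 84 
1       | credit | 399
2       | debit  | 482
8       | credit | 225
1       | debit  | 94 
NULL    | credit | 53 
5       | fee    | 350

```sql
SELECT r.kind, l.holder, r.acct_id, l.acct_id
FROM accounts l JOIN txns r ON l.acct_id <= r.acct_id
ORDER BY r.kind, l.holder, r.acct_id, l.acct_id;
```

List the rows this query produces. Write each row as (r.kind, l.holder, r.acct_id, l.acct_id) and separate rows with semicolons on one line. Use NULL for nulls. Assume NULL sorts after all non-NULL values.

(credit, Pia, 8, 2); (credit, Vik, 8, 2); (credit, NULL, 8, 8); (debit, Pia, 2, 2); (debit, Vik, 2, 2); (fee, Pia, 5, 2); (fee, Vik, 5, 2); (xfer, Pia, 8, 2); (xfer, Vik, 8, 2); (xfer, NULL, 8, 8)

INNER JOIN keeps only pairs where the ON condition holds.
Matching on l.acct_id <= r.acct_id. A NULL in a compared column never satisfies the condition.
- l[0] acct_id=9 → no match; dropped.
- l[1] acct_id=2 → 4 match(es) in r → 4 row(s).
- l[2] acct_id=9 → no match; dropped.
- l[3] acct_id=2 → 4 match(es) in r → 4 row(s).
- l[4] acct_id=9 → no match; dropped.
- l[5] acct_id=8 → 2 match(es) in r → 2 row(s).
After projecting and ordering:
r.kind | l.holder | r.acct_id | l.acct_id
credit | Pia | 8 | 2
credit | Vik | 8 | 2
credit | NULL | 8 | 8
debit | Pia | 2 | 2
debit | Vik | 2 | 2
fee | Pia | 5 | 2
fee | Vik | 5 | 2
xfer | Pia | 8 | 2
xfer | Vik | 8 | 2
xfer | NULL | 8 | 8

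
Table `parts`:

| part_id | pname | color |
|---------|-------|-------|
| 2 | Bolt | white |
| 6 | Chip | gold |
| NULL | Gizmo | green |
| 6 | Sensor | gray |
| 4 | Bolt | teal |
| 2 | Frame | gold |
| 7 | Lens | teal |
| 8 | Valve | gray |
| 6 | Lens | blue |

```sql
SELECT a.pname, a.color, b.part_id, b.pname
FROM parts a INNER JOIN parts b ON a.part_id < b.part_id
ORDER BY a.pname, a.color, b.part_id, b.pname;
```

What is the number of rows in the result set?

24

INNER JOIN keeps only pairs where the ON condition holds.
Matching on a.part_id < b.part_id. A NULL in a compared column never satisfies the condition.
- a (part_id=2) pairs with 6 row(s) of b.
- a (part_id=6) pairs with 2 row(s) of b.
- a (part_id=NULL) has no partner → excluded.
- a (part_id=6) pairs with 2 row(s) of b.
- a (part_id=4) pairs with 5 row(s) of b.
- a (part_id=2) pairs with 6 row(s) of b.
- a (part_id=7) pairs with 1 row(s) of b.
- a (part_id=8) has no partner → excluded.
- a (part_id=6) pairs with 2 row(s) of b.
Total: 24 rows.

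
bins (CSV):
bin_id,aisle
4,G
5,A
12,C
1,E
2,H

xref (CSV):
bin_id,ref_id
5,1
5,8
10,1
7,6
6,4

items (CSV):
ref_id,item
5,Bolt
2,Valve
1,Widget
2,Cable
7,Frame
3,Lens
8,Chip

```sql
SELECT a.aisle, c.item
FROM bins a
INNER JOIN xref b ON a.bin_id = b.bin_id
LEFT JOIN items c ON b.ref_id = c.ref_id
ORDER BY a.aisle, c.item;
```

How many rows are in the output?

2

Joins associate left-to-right: bins INNER JOIN xref on bin_id gives 2 intermediate row(s).
Then LEFT JOIN `items c` on ref_id: each of those 2 rows is kept; rows whose b.ref_id has no match in c get NULL for c's columns.
Result: 2 row(s).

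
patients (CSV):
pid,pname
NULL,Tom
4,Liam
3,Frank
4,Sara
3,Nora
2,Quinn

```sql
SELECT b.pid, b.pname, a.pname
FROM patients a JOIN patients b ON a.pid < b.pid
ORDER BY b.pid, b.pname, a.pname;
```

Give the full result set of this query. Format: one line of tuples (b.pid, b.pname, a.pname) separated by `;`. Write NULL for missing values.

INNER JOIN keeps only pairs where the ON condition holds.
Matching on a.pid < b.pid. A NULL in a compared column never satisfies the condition.
Matched pairs: 8.

(3, Frank, Quinn); (3, Nora, Quinn); (4, Liam, Frank); (4, Liam, Nora); (4, Liam, Quinn); (4, Sara, Frank); (4, Sara, Nora); (4, Sara, Quinn)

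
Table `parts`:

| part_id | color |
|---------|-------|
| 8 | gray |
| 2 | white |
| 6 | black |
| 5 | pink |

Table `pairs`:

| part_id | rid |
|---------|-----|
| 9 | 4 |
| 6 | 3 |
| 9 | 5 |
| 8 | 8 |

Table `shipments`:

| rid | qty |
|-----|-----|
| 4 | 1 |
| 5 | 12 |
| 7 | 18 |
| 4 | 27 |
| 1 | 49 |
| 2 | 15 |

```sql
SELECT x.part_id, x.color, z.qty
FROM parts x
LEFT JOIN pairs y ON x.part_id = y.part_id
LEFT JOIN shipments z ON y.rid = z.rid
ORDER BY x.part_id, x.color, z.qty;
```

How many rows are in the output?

4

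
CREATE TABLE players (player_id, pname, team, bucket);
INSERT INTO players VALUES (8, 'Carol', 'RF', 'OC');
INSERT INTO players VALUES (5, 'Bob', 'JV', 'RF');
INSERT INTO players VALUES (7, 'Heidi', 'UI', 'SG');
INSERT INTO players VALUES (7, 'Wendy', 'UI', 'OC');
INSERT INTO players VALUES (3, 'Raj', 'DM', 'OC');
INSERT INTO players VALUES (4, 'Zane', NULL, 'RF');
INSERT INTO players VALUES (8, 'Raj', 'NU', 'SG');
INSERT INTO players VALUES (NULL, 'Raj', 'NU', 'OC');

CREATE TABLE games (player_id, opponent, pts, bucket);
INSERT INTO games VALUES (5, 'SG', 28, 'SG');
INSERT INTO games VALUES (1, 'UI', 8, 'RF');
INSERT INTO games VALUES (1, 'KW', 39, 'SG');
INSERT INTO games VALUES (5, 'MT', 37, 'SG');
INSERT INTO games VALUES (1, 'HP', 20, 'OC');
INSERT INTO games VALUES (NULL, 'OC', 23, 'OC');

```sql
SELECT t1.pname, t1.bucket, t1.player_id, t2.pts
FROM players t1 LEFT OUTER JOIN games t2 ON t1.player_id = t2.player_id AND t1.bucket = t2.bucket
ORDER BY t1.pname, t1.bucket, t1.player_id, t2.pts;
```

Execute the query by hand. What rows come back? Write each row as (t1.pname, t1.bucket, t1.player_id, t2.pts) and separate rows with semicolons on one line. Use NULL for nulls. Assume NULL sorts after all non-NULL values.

LEFT JOIN keeps every row from `players`; unmatched rows get NULL for `games`'s columns.
Matching on t1.player_id = t2.player_id AND t1.bucket = t2.bucket. A NULL in a compared column never satisfies the condition.
- t1 row (player_id=8, bucket=OC): no match → kept, t2 columns NULL.
- t1 row (player_id=5, bucket=RF): no match → kept, t2 columns NULL.
- t1 row (player_id=7, bucket=SG): no match → kept, t2 columns NULL.
- t1 row (player_id=7, bucket=OC): no match → kept, t2 columns NULL.
- t1 row (player_id=3, bucket=OC): no match → kept, t2 columns NULL.
- t1 row (player_id=4, bucket=RF): no match → kept, t2 columns NULL.
- t1 row (player_id=8, bucket=SG): no match → kept, t2 columns NULL.
- t1 row (player_id=NULL, bucket=OC): no match → kept, t2 columns NULL.
After projecting and ordering:
t1.pname | t1.bucket | t1.player_id | t2.pts
Bob | RF | 5 | NULL
Carol | OC | 8 | NULL
Heidi | SG | 7 | NULL
Raj | OC | 3 | NULL
Raj | OC | NULL | NULL
Raj | SG | 8 | NULL
Wendy | OC | 7 | NULL
Zane | RF | 4 | NULL

(Bob, RF, 5, NULL); (Carol, OC, 8, NULL); (Heidi, SG, 7, NULL); (Raj, OC, 3, NULL); (Raj, OC, NULL, NULL); (Raj, SG, 8, NULL); (Wendy, OC, 7, NULL); (Zane, RF, 4, NULL)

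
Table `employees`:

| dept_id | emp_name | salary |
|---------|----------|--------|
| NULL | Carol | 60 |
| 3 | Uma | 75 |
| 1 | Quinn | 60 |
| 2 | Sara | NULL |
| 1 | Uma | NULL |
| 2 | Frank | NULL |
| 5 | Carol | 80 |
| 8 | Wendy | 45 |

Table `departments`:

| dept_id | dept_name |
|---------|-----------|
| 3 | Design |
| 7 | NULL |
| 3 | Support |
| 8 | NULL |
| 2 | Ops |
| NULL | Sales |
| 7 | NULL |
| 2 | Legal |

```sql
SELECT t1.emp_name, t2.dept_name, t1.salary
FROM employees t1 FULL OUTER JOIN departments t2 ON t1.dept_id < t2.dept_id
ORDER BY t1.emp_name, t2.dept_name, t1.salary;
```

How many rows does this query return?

FULL OUTER JOIN keeps every row from both sides; unmatched rows get NULL for the other side's columns.
Matching on t1.dept_id < t2.dept_id. A NULL in a compared column never satisfies the condition.
- dept_id=NULL: no t2 row matches, row kept with t2 columns NULL.
- dept_id=3: 3 matching t2 row(s), so 3 row(s) emitted.
- dept_id=1: 7 matching t2 row(s), so 7 row(s) emitted.
- dept_id=2: 5 matching t2 row(s), so 5 row(s) emitted.
- dept_id=1: 7 matching t2 row(s), so 7 row(s) emitted.
- dept_id=2: 5 matching t2 row(s), so 5 row(s) emitted.
- dept_id=5: 3 matching t2 row(s), so 3 row(s) emitted.
- dept_id=8: no t2 row matches, row kept with t2 columns NULL.
- plus 1 unmatched t2 row(s), each kept with NULL t1 columns.
Total: 30 matched + 3 padded = 33 rows.

33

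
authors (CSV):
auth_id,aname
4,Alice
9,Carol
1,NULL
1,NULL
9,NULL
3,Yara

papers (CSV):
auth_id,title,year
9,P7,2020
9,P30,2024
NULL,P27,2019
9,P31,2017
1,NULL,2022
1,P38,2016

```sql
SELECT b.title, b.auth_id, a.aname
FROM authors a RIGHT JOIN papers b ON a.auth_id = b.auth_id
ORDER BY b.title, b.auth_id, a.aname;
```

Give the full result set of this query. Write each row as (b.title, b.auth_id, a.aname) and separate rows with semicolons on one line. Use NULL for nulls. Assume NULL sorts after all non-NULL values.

(P27, NULL, NULL); (P30, 9, Carol); (P30, 9, NULL); (P31, 9, Carol); (P31, 9, NULL); (P38, 1, NULL); (P38, 1, NULL); (P7, 9, Carol); (P7, 9, NULL); (NULL, 1, NULL); (NULL, 1, NULL)

RIGHT JOIN keeps every row from `papers`; unmatched rows get NULL for `authors`'s columns.
Matching on a.auth_id = b.auth_id. A NULL in a compared column never satisfies the condition.
- a[0] auth_id=4 → no match.
- a[1] auth_id=9 → 3 match(es) in b → 3 row(s).
- a[2] auth_id=1 → 2 match(es) in b → 2 row(s).
- a[3] auth_id=1 → 2 match(es) in b → 2 row(s).
- a[4] auth_id=9 → 3 match(es) in b → 3 row(s).
- a[5] auth_id=3 → no match.
- plus 1 unmatched b row(s), each kept with NULL a columns.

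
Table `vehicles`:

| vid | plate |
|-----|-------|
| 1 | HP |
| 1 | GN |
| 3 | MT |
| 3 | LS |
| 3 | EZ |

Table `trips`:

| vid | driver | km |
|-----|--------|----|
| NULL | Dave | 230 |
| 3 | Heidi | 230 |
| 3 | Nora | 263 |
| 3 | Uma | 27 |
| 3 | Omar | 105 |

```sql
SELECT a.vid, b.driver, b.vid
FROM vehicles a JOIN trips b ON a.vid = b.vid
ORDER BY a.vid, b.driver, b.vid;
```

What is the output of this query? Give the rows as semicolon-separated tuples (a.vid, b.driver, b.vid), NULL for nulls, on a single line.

INNER JOIN keeps only pairs where the ON condition holds.
Matching on a.vid = b.vid. A NULL in a compared column never satisfies the condition.
Matched pairs: 12.

(3, Heidi, 3); (3, Heidi, 3); (3, Heidi, 3); (3, Nora, 3); (3, Nora, 3); (3, Nora, 3); (3, Omar, 3); (3, Omar, 3); (3, Omar, 3); (3, Uma, 3); (3, Uma, 3); (3, Uma, 3)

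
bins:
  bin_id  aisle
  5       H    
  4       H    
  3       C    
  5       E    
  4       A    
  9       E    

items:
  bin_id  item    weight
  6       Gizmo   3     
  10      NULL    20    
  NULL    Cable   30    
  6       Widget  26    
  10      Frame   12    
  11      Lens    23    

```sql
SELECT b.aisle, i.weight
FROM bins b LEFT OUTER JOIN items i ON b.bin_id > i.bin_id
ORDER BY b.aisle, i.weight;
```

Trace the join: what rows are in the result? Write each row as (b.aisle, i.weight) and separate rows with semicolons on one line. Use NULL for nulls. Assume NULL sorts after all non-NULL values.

LEFT JOIN keeps every row from `bins`; unmatched rows get NULL for `items`'s columns.
Matching on b.bin_id > i.bin_id. A NULL in a compared column never satisfies the condition.
- b (bin_id=5) has no partner → padded with NULL.
- b (bin_id=4) has no partner → padded with NULL.
- b (bin_id=3) has no partner → padded with NULL.
- b (bin_id=5) has no partner → padded with NULL.
- b (bin_id=4) has no partner → padded with NULL.
- b (bin_id=9) pairs with 2 row(s) of i.
After projecting and ordering:
b.aisle | i.weight
A | NULL
C | NULL
E | 3
E | 26
E | NULL
H | NULL
H | NULL

(A, NULL); (C, NULL); (E, 3); (E, 26); (E, NULL); (H, NULL); (H, NULL)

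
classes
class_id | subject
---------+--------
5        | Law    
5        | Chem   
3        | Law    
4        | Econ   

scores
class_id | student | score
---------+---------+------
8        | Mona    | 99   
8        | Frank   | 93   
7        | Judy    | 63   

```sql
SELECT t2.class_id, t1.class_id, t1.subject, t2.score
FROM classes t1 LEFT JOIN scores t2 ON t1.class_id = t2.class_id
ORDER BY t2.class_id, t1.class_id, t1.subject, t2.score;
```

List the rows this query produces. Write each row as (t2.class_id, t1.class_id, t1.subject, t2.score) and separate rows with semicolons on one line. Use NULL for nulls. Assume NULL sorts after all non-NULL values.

LEFT JOIN keeps every row from `classes`; unmatched rows get NULL for `scores`'s columns.
Matching on t1.class_id = t2.class_id.
Matched pairs: 0; unmatched t1 rows kept: 4.

(NULL, 3, Law, NULL); (NULL, 4, Econ, NULL); (NULL, 5, Chem, NULL); (NULL, 5, Law, NULL)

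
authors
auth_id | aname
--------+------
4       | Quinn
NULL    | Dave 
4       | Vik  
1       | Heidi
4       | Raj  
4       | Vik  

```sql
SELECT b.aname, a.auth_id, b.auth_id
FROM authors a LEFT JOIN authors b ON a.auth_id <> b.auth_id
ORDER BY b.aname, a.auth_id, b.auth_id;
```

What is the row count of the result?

9

LEFT JOIN keeps every row from `authors a`; unmatched rows get NULL for `authors b`'s columns.
Matching on a.auth_id <> b.auth_id. A NULL in a compared column never satisfies the condition.
- a row (auth_id=4): matches 1 b row(s) → 1 output row(s).
- a row (auth_id=NULL): no match → kept, b columns NULL.
- a row (auth_id=4): matches 1 b row(s) → 1 output row(s).
- a row (auth_id=1): matches 4 b row(s) → 4 output row(s).
- a row (auth_id=4): matches 1 b row(s) → 1 output row(s).
- a row (auth_id=4): matches 1 b row(s) → 1 output row(s).
Total: 8 matched + 1 padded = 9 rows.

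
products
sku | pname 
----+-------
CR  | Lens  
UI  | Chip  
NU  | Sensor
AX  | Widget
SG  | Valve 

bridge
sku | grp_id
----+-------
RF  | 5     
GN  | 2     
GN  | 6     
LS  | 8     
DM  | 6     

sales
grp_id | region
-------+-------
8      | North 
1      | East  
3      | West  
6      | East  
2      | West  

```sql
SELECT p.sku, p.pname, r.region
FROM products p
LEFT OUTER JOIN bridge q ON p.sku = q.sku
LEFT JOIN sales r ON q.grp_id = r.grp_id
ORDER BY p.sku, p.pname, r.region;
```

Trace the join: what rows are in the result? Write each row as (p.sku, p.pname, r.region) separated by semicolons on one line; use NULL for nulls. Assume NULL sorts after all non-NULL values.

Joins associate left-to-right: products LEFT JOIN bridge on sku gives 5 intermediate row(s).
Then LEFT JOIN `sales r` on grp_id: each of those 5 rows is kept; rows whose q.grp_id has no match in r get NULL for r's columns.

(AX, Widget, NULL); (CR, Lens, NULL); (NU, Sensor, NULL); (SG, Valve, NULL); (UI, Chip, NULL)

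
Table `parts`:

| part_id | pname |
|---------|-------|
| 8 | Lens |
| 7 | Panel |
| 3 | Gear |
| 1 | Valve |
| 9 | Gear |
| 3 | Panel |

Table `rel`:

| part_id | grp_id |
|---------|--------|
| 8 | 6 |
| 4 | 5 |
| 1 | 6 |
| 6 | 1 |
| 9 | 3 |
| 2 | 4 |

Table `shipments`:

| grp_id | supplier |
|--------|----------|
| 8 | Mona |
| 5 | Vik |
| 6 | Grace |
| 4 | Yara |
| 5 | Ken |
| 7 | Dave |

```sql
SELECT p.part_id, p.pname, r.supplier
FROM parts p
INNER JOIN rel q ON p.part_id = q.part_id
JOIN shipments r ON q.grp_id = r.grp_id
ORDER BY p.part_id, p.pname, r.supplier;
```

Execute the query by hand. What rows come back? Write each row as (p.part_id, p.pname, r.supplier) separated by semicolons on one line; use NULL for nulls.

(1, Valve, Grace); (8, Lens, Grace)

Joins associate left-to-right: parts INNER JOIN rel on part_id gives 3 intermediate row(s).
Then INNER JOIN `shipments r` on grp_id: keep only rows whose q.grp_id appears in r.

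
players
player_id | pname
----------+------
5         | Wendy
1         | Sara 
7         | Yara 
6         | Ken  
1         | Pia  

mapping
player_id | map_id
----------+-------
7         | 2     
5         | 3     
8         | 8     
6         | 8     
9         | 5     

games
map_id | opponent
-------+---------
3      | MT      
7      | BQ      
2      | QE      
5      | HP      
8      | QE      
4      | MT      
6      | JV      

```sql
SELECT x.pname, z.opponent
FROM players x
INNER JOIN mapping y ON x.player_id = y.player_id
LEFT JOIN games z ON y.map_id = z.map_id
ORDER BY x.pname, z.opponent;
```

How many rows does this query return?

3

Joins associate left-to-right: players INNER JOIN mapping on player_id gives 3 intermediate row(s).
Then LEFT JOIN `games z` on map_id: each of those 3 rows is kept; rows whose y.map_id has no match in z get NULL for z's columns.
Result: 3 row(s).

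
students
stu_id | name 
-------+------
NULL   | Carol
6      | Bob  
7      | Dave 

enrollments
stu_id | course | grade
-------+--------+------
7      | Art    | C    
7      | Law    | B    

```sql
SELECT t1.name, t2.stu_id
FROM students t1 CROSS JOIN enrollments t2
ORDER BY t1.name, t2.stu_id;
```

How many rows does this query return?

6

CROSS JOIN pairs every row of `students` with every row of `enrollments`: 3 × 2 = 6 rows.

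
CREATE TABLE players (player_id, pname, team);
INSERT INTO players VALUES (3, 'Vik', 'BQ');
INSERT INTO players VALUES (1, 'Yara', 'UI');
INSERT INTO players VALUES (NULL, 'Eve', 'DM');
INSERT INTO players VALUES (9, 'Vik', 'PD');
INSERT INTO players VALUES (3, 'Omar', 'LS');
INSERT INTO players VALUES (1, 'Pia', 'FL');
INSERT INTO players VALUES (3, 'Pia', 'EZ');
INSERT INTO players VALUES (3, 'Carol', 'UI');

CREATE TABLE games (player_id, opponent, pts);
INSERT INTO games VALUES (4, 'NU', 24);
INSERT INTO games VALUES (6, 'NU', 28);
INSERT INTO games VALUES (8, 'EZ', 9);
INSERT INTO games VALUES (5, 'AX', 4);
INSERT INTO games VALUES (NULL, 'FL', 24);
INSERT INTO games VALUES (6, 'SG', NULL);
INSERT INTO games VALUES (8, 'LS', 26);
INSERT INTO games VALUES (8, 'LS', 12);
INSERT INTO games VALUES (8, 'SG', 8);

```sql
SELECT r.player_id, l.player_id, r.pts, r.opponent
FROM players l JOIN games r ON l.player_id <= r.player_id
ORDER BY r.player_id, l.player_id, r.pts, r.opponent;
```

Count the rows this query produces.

INNER JOIN keeps only pairs where the ON condition holds.
Matching on l.player_id <= r.player_id. A NULL in a compared column never satisfies the condition.
- l (player_id=3) pairs with 8 row(s) of r.
- l (player_id=1) pairs with 8 row(s) of r.
- l (player_id=NULL) has no partner → excluded.
- l (player_id=9) has no partner → excluded.
- l (player_id=3) pairs with 8 row(s) of r.
- l (player_id=1) pairs with 8 row(s) of r.
- l (player_id=3) pairs with 8 row(s) of r.
- l (player_id=3) pairs with 8 row(s) of r.
Total: 48 rows.

48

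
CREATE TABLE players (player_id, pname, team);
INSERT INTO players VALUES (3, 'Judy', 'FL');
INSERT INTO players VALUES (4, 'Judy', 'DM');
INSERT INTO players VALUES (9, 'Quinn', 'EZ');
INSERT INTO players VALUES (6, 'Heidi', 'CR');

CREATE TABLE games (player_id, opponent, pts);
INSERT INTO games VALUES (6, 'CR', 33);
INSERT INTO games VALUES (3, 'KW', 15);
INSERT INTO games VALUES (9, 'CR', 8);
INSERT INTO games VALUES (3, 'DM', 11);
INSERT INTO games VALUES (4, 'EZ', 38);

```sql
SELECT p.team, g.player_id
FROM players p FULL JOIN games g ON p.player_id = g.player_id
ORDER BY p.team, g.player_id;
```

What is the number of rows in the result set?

FULL OUTER JOIN keeps every row from both sides; unmatched rows get NULL for the other side's columns.
Matching on p.player_id = g.player_id.
- player_id=3: 2 matching g row(s), so 2 row(s) emitted.
- player_id=4: 1 matching g row(s), so 1 row(s) emitted.
- player_id=9: 1 matching g row(s), so 1 row(s) emitted.
- player_id=6: 1 matching g row(s), so 1 row(s) emitted.
Total: 5 rows.

5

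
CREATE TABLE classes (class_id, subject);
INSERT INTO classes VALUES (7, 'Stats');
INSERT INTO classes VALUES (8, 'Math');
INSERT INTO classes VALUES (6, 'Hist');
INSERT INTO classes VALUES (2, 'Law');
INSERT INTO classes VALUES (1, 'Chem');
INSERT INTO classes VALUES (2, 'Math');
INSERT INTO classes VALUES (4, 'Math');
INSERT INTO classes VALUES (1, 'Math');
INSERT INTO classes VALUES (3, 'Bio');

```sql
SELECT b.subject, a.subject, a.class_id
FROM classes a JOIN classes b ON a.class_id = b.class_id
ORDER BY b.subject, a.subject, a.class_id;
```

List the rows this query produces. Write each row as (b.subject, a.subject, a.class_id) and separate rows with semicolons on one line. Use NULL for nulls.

(Bio, Bio, 3); (Chem, Chem, 1); (Chem, Math, 1); (Hist, Hist, 6); (Law, Law, 2); (Law, Math, 2); (Math, Chem, 1); (Math, Law, 2); (Math, Math, 1); (Math, Math, 2); (Math, Math, 4); (Math, Math, 8); (Stats, Stats, 7)

INNER JOIN keeps only pairs where the ON condition holds.
Matching on a.class_id = b.class_id.
- a[0] class_id=7 → 1 match(es) in b → 1 row(s).
- a[1] class_id=8 → 1 match(es) in b → 1 row(s).
- a[2] class_id=6 → 1 match(es) in b → 1 row(s).
- a[3] class_id=2 → 2 match(es) in b → 2 row(s).
- a[4] class_id=1 → 2 match(es) in b → 2 row(s).
- a[5] class_id=2 → 2 match(es) in b → 2 row(s).
- a[6] class_id=4 → 1 match(es) in b → 1 row(s).
- a[7] class_id=1 → 2 match(es) in b → 2 row(s).
- a[8] class_id=3 → 1 match(es) in b → 1 row(s).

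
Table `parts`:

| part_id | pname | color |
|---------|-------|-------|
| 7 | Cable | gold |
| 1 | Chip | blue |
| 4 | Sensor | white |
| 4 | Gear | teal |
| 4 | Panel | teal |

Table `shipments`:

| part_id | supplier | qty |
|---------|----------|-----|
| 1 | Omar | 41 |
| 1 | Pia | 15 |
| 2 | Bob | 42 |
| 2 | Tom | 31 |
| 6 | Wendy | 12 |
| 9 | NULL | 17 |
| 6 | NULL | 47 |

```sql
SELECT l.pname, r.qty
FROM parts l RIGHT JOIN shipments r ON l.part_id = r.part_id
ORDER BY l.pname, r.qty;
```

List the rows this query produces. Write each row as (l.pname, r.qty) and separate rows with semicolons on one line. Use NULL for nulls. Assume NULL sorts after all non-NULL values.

RIGHT JOIN keeps every row from `shipments`; unmatched rows get NULL for `parts`'s columns.
Matching on l.part_id = r.part_id.
- l row (part_id=7): no match.
- l row (part_id=1): matches 2 r row(s) → 2 output row(s).
- l row (part_id=4): no match.
- l row (part_id=4): no match.
- l row (part_id=4): no match.
- 5 row(s) from r found no l partner → padded with NULL.
After projecting and ordering:
l.pname | r.qty
Chip | 15
Chip | 41
NULL | 12
NULL | 17
NULL | 31
NULL | 42
NULL | 47

(Chip, 15); (Chip, 41); (NULL, 12); (NULL, 17); (NULL, 31); (NULL, 42); (NULL, 47)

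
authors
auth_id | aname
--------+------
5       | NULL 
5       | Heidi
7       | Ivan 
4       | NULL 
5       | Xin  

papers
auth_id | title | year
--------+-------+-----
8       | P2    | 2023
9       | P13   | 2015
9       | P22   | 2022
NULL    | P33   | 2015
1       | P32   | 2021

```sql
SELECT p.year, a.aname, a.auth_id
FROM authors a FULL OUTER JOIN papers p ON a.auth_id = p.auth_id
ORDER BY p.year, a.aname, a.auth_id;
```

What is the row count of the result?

FULL OUTER JOIN keeps every row from both sides; unmatched rows get NULL for the other side's columns.
Matching on a.auth_id = p.auth_id. A NULL in a compared column never satisfies the condition.
- auth_id=5: no p row matches, row kept with p columns NULL.
- auth_id=5: no p row matches, row kept with p columns NULL.
- auth_id=7: no p row matches, row kept with p columns NULL.
- auth_id=4: no p row matches, row kept with p columns NULL.
- auth_id=5: no p row matches, row kept with p columns NULL.
- plus 5 unmatched p row(s), each kept with NULL a columns.
Total: 0 matched + 10 padded = 10 rows.

10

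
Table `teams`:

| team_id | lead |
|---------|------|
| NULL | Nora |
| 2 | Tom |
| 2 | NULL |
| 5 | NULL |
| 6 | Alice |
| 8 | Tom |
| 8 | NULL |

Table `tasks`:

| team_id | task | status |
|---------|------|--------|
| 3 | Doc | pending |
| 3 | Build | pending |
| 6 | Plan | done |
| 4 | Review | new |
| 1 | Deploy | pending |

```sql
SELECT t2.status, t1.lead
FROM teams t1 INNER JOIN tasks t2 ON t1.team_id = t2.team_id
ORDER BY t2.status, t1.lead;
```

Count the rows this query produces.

1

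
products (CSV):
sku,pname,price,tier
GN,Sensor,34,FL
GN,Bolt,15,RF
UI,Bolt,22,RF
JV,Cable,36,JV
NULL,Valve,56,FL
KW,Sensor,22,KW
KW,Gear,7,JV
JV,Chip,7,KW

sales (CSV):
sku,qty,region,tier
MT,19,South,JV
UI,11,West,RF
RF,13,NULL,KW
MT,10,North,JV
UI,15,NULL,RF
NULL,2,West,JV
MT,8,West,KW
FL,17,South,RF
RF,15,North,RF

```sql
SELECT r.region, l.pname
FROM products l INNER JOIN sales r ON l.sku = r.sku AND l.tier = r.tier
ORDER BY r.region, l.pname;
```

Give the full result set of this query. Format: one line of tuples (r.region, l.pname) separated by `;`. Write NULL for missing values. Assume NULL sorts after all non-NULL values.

(West, Bolt); (NULL, Bolt)

INNER JOIN keeps only pairs where the ON condition holds.
Matching on l.sku = r.sku AND l.tier = r.tier. A NULL in a compared column never satisfies the condition.
- l row (sku=GN, tier=FL): no match → dropped.
- l row (sku=GN, tier=RF): no match → dropped.
- l row (sku=UI, tier=RF): matches 2 r row(s) → 2 output row(s).
- l row (sku=JV, tier=JV): no match → dropped.
- l row (sku=NULL, tier=FL): no match → dropped.
- l row (sku=KW, tier=KW): no match → dropped.
- l row (sku=KW, tier=JV): no match → dropped.
- l row (sku=JV, tier=KW): no match → dropped.
After projecting and ordering:
r.region | l.pname
West | Bolt
NULL | Bolt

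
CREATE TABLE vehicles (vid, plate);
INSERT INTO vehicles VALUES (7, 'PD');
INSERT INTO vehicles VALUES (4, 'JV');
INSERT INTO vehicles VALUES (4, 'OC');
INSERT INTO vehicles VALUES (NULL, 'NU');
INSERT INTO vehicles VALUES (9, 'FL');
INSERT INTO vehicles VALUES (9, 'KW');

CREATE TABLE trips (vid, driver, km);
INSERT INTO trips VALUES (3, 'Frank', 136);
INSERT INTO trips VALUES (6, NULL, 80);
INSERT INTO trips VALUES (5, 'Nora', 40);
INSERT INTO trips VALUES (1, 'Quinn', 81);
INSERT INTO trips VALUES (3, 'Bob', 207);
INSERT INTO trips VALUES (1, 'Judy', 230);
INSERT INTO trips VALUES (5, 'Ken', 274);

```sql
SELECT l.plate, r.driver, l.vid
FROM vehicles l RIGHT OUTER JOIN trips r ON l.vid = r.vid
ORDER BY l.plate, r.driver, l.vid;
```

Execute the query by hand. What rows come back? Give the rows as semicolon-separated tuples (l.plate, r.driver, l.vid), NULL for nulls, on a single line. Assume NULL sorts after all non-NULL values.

(NULL, Bob, NULL); (NULL, Frank, NULL); (NULL, Judy, NULL); (NULL, Ken, NULL); (NULL, Nora, NULL); (NULL, Quinn, NULL); (NULL, NULL, NULL)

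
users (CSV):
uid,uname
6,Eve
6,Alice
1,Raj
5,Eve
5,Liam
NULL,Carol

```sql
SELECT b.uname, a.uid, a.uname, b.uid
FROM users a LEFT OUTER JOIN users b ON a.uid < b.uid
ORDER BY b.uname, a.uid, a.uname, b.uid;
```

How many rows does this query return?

11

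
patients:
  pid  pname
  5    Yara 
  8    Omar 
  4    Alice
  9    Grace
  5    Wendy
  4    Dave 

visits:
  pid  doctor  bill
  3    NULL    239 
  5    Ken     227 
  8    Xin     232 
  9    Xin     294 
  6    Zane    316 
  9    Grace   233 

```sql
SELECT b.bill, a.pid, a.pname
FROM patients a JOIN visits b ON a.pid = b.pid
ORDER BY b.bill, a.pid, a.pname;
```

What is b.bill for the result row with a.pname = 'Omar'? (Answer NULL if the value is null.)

232

INNER JOIN keeps only pairs where the ON condition holds.
Matching on a.pid = b.pid.
- a[0] pid=5 → 1 match(es) in b → 1 row(s).
- a[1] pid=8 → 1 match(es) in b → 1 row(s).
- a[2] pid=4 → no match; dropped.
- a[3] pid=9 → 2 match(es) in b → 2 row(s).
- a[4] pid=5 → 1 match(es) in b → 1 row(s).
- a[5] pid=4 → no match; dropped.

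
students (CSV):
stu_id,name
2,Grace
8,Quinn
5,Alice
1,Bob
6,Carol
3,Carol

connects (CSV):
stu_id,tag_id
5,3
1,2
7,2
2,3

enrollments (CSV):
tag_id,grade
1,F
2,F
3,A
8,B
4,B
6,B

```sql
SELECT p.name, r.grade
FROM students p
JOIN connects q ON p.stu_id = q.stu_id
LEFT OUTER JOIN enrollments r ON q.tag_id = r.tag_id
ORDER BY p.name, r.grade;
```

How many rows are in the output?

Step 1 — p INNER JOIN q on stu_id → 3 row(s).
Then LEFT JOIN `enrollments r` on tag_id: each of those 3 rows is kept; rows whose q.tag_id has no match in r get NULL for r's columns.
Result: 3 row(s).

3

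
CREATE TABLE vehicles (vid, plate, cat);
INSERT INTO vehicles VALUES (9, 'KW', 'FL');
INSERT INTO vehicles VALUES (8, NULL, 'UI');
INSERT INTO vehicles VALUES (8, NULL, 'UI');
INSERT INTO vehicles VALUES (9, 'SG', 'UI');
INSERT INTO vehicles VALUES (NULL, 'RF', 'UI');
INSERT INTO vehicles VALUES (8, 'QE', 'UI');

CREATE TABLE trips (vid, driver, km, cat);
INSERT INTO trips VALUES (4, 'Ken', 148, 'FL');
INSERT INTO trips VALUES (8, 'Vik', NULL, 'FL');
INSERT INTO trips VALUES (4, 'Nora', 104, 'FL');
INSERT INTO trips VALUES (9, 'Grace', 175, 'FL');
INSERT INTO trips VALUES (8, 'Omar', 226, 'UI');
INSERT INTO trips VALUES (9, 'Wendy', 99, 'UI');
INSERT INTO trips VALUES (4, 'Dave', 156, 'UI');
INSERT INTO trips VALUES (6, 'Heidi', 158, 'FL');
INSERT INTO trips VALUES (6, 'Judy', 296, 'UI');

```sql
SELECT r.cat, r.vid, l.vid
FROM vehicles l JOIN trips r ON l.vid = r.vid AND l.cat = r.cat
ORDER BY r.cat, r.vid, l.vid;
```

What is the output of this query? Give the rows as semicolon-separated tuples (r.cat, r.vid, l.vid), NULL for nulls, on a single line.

(FL, 9, 9); (UI, 8, 8); (UI, 8, 8); (UI, 8, 8); (UI, 9, 9)

INNER JOIN keeps only pairs where the ON condition holds.
Matching on l.vid = r.vid AND l.cat = r.cat. A NULL in a compared column never satisfies the condition.
Matched pairs: 5.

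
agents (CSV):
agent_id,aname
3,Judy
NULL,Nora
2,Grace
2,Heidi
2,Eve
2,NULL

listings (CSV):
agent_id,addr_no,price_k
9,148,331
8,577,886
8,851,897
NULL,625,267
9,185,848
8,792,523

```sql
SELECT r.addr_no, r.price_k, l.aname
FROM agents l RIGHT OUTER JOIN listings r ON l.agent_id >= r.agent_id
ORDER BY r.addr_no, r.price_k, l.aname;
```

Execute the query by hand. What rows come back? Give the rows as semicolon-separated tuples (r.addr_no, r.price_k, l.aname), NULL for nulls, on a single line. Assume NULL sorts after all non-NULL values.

(148, 331, NULL); (185, 848, NULL); (577, 886, NULL); (625, 267, NULL); (792, 523, NULL); (851, 897, NULL)

RIGHT JOIN keeps every row from `listings`; unmatched rows get NULL for `agents`'s columns.
Matching on l.agent_id >= r.agent_id. A NULL in a compared column never satisfies the condition.
Matched pairs: 0; unmatched r rows kept: 6.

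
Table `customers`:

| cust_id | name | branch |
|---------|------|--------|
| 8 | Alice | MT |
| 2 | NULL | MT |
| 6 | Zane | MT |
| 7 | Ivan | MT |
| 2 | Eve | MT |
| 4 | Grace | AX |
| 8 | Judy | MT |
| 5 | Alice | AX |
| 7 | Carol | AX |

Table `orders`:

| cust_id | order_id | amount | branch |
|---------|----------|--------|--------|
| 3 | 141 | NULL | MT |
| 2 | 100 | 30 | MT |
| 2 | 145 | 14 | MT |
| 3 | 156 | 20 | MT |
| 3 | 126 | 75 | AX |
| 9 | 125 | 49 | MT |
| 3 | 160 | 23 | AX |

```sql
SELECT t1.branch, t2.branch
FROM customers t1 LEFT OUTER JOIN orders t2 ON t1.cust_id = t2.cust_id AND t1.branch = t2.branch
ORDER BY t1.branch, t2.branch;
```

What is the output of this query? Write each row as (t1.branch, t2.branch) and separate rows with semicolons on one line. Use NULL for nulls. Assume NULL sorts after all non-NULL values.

LEFT JOIN keeps every row from `customers`; unmatched rows get NULL for `orders`'s columns.
Matching on t1.cust_id = t2.cust_id AND t1.branch = t2.branch.
- t1 (cust_id=8, branch=MT) has no partner → padded with NULL.
- t1 (cust_id=2, branch=MT) pairs with 2 row(s) of t2.
- t1 (cust_id=6, branch=MT) has no partner → padded with NULL.
- t1 (cust_id=7, branch=MT) has no partner → padded with NULL.
- t1 (cust_id=2, branch=MT) pairs with 2 row(s) of t2.
- t1 (cust_id=4, branch=AX) has no partner → padded with NULL.
- t1 (cust_id=8, branch=MT) has no partner → padded with NULL.
- t1 (cust_id=5, branch=AX) has no partner → padded with NULL.
- t1 (cust_id=7, branch=AX) has no partner → padded with NULL.

(AX, NULL); (AX, NULL); (AX, NULL); (MT, MT); (MT, MT); (MT, MT); (MT, MT); (MT, NULL); (MT, NULL); (MT, NULL); (MT, NULL)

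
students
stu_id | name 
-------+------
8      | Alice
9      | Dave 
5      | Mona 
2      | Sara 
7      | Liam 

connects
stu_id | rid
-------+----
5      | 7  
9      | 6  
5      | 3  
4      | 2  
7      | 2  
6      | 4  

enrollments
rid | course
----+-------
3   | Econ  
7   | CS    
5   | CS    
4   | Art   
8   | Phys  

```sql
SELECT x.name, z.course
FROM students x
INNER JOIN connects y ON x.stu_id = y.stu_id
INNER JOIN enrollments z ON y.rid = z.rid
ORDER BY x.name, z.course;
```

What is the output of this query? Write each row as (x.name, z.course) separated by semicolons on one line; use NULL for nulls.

Joins associate left-to-right: students INNER JOIN connects on stu_id gives 4 intermediate row(s).
Then INNER JOIN `enrollments z` on rid: keep only rows whose y.rid appears in z.

(Mona, CS); (Mona, Econ)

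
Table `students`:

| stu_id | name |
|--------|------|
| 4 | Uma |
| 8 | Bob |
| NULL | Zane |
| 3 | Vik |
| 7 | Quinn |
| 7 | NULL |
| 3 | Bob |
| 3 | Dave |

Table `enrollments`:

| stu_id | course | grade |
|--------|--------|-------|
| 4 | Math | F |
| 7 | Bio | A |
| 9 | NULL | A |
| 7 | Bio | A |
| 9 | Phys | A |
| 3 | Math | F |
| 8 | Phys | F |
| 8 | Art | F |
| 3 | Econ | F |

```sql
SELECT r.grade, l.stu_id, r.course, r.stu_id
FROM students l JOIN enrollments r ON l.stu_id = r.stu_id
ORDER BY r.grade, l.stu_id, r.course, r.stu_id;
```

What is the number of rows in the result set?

INNER JOIN keeps only pairs where the ON condition holds.
Matching on l.stu_id = r.stu_id. A NULL in a compared column never satisfies the condition.
- l row (stu_id=4): matches 1 r row(s) → 1 output row(s).
- l row (stu_id=8): matches 2 r row(s) → 2 output row(s).
- l row (stu_id=NULL): no match → dropped.
- l row (stu_id=3): matches 2 r row(s) → 2 output row(s).
- l row (stu_id=7): matches 2 r row(s) → 2 output row(s).
- l row (stu_id=7): matches 2 r row(s) → 2 output row(s).
- l row (stu_id=3): matches 2 r row(s) → 2 output row(s).
- l row (stu_id=3): matches 2 r row(s) → 2 output row(s).
Total: 13 rows.

13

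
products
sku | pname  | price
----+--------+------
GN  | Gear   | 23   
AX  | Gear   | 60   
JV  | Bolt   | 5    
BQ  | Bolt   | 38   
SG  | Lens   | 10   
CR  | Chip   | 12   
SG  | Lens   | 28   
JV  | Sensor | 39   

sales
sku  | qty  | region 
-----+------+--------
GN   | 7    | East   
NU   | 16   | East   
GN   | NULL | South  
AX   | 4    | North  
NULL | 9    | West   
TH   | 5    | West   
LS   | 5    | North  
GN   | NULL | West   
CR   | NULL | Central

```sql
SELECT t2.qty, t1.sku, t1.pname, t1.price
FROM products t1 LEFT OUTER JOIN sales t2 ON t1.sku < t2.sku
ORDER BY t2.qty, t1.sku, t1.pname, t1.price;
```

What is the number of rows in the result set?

31

LEFT JOIN keeps every row from `products`; unmatched rows get NULL for `sales`'s columns.
Matching on t1.sku < t2.sku. A NULL in a compared column never satisfies the condition.
- sku=GN: 3 matching t2 row(s), so 3 row(s) emitted.
- sku=AX: 7 matching t2 row(s), so 7 row(s) emitted.
- sku=JV: 3 matching t2 row(s), so 3 row(s) emitted.
- sku=BQ: 7 matching t2 row(s), so 7 row(s) emitted.
- sku=SG: 1 matching t2 row(s), so 1 row(s) emitted.
- sku=CR: 6 matching t2 row(s), so 6 row(s) emitted.
- sku=SG: 1 matching t2 row(s), so 1 row(s) emitted.
- sku=JV: 3 matching t2 row(s), so 3 row(s) emitted.
Total: 31 rows.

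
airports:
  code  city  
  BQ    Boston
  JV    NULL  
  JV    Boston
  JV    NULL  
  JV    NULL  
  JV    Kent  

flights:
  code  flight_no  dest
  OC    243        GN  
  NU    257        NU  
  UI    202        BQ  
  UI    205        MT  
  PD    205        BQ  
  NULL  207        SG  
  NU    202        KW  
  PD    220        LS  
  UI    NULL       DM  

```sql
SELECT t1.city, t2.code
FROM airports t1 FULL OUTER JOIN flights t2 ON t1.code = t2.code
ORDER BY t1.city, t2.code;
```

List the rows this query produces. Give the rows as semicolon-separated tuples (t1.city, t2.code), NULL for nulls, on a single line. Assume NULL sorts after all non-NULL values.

(Boston, NULL); (Boston, NULL); (Kent, NULL); (NULL, NU); (NULL, NU); (NULL, OC); (NULL, PD); (NULL, PD); (NULL, UI); (NULL, UI); (NULL, UI); (NULL, NULL); (NULL, NULL); (NULL, NULL); (NULL, NULL)

FULL OUTER JOIN keeps every row from both sides; unmatched rows get NULL for the other side's columns.
Matching on t1.code = t2.code. A NULL in a compared column never satisfies the condition.
Matched pairs: 0; unmatched t1 rows kept: 6; unmatched t2 rows kept: 9.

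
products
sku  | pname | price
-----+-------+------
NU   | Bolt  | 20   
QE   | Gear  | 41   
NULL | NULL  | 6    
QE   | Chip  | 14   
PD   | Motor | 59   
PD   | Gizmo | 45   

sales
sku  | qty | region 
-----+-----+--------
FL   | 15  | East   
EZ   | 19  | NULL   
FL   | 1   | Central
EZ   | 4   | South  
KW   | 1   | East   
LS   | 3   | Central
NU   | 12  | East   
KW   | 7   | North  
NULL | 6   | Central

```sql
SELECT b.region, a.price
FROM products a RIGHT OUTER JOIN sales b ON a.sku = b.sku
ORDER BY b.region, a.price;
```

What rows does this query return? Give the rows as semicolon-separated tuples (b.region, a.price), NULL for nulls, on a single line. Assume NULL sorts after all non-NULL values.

(Central, NULL); (Central, NULL); (Central, NULL); (East, 20); (East, NULL); (East, NULL); (North, NULL); (South, NULL); (NULL, NULL)

RIGHT JOIN keeps every row from `sales`; unmatched rows get NULL for `products`'s columns.
Matching on a.sku = b.sku. A NULL in a compared column never satisfies the condition.
- a (sku=NU) pairs with 1 row(s) of b.
- a (sku=QE) has no partner in b.
- a (sku=NULL) has no partner in b.
- a (sku=QE) has no partner in b.
- a (sku=PD) has no partner in b.
- a (sku=PD) has no partner in b.
- plus 8 unmatched b row(s), each kept with NULL a columns.
After projecting and ordering:
b.region | a.price
Central | NULL
Central | NULL
Central | NULL
East | 20
East | NULL
East | NULL
North | NULL
South | NULL
NULL | NULL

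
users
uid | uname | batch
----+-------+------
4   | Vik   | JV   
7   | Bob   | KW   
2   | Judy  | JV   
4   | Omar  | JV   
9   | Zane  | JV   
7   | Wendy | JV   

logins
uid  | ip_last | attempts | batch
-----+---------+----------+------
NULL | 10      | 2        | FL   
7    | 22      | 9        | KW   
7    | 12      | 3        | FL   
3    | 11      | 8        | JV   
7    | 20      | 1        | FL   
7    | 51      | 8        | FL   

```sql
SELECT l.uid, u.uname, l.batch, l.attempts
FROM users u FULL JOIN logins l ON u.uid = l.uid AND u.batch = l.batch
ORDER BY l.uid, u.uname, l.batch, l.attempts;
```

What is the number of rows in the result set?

11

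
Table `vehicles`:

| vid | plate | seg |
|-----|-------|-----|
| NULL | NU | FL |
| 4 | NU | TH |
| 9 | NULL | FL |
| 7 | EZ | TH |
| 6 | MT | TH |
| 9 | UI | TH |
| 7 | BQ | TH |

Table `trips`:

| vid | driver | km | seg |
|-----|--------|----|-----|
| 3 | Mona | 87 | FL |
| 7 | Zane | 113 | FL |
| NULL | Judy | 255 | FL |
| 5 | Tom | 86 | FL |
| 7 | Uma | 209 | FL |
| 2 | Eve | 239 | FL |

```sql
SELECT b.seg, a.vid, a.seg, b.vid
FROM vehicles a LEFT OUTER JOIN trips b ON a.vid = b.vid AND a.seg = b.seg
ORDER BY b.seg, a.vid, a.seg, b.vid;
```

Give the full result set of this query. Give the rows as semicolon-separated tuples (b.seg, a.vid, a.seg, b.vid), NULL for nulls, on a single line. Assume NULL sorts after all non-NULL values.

(NULL, 4, TH, NULL); (NULL, 6, TH, NULL); (NULL, 7, TH, NULL); (NULL, 7, TH, NULL); (NULL, 9, FL, NULL); (NULL, 9, TH, NULL); (NULL, NULL, FL, NULL)

LEFT JOIN keeps every row from `vehicles`; unmatched rows get NULL for `trips`'s columns.
Matching on a.vid = b.vid AND a.seg = b.seg. A NULL in a compared column never satisfies the condition.
- vid=NULL, seg=FL: no b row matches, row kept with b columns NULL.
- vid=4, seg=TH: no b row matches, row kept with b columns NULL.
- vid=9, seg=FL: no b row matches, row kept with b columns NULL.
- vid=7, seg=TH: no b row matches, row kept with b columns NULL.
- vid=6, seg=TH: no b row matches, row kept with b columns NULL.
- vid=9, seg=TH: no b row matches, row kept with b columns NULL.
- vid=7, seg=TH: no b row matches, row kept with b columns NULL.
After projecting and ordering:
b.seg | a.vid | a.seg | b.vid
NULL | 4 | TH | NULL
NULL | 6 | TH | NULL
NULL | 7 | TH | NULL
NULL | 7 | TH | NULL
NULL | 9 | FL | NULL
NULL | 9 | TH | NULL
NULL | NULL | FL | NULL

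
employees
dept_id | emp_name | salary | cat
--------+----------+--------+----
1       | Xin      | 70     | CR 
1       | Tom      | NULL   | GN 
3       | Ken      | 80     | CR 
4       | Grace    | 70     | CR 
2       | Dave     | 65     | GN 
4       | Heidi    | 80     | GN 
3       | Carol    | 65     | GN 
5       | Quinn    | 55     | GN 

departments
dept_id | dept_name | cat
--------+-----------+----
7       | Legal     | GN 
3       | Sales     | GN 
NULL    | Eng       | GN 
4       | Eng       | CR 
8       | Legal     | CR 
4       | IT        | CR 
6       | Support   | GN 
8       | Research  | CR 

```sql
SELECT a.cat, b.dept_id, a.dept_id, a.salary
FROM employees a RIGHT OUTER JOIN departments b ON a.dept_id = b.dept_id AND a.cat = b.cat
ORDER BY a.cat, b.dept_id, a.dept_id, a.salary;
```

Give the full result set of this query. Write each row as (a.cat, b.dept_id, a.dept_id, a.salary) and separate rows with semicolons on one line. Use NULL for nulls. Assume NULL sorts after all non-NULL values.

(CR, 4, 4, 70); (CR, 4, 4, 70); (GN, 3, 3, 65); (NULL, 6, NULL, NULL); (NULL, 7, NULL, NULL); (NULL, 8, NULL, NULL); (NULL, 8, NULL, NULL); (NULL, NULL, NULL, NULL)

RIGHT JOIN keeps every row from `departments`; unmatched rows get NULL for `employees`'s columns.
Matching on a.dept_id = b.dept_id AND a.cat = b.cat. A NULL in a compared column never satisfies the condition.
- dept_id=1, cat=CR: no matching b row.
- dept_id=1, cat=GN: no matching b row.
- dept_id=3, cat=CR: no matching b row.
- dept_id=4, cat=CR: 2 matching b row(s), so 2 row(s) emitted.
- dept_id=2, cat=GN: no matching b row.
- dept_id=4, cat=GN: no matching b row.
- dept_id=3, cat=GN: 1 matching b row(s), so 1 row(s) emitted.
- dept_id=5, cat=GN: no matching b row.
- 5 b row(s) had no a match → kept, a columns NULL.
After projecting and ordering:
a.cat | b.dept_id | a.dept_id | a.salary
CR | 4 | 4 | 70
CR | 4 | 4 | 70
GN | 3 | 3 | 65
NULL | 6 | NULL | NULL
NULL | 7 | NULL | NULL
NULL | 8 | NULL | NULL
NULL | 8 | NULL | NULL
NULL | NULL | NULL | NULL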